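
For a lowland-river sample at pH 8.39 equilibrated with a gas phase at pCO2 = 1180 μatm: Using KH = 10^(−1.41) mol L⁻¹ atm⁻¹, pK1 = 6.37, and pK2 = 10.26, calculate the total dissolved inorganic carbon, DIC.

[CO2*] = KH · pCO2 = 10^(−1.41) × 1180×10^-6 = 4.591×10^-5 mol/L
α₀ = 1/(1 + K1/[H⁺] + K1K2/[H⁺]²) = 1/(1 + 10^+2.02 + 10^+0.15) = 0.009335
DIC = [CO2*]/α₀ = 4.591×10^-5 / 0.009335 = 4.92 mmol/L

DIC = 4.92 mmol/L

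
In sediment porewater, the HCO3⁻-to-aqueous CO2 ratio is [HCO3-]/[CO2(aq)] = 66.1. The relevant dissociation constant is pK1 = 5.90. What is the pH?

pH = 7.72

From K1 = [H⁺][HCO3-]/[CO2(aq)]:  pH = pK1 + log₁₀([HCO3-]/[CO2(aq)])
log₁₀(66.1) = +1.820
pH = 5.90 + (+1.820) = 7.72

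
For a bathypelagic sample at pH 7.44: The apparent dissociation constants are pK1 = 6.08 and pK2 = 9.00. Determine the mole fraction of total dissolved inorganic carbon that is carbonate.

α₂ = 1 / (1 + [H⁺]/K2 + [H⁺]²/(K1K2)) = 1 / (1 + 10^+1.56 + 10^+0.20)
   = 1 / (1 + 36.308 + 1.5849) = 1/38.893 = 0.02571

α₂ = 0.0257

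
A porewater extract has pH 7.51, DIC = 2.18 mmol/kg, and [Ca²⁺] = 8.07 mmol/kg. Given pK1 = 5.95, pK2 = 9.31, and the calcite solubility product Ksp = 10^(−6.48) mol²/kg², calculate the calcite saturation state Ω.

Ω = 0.807

α₂ = 1 / (1 + [H⁺]/K2 + [H⁺]²/(K1K2)) = 1 / (1 + 10^+1.80 + 10^+0.24)
   = 1 / (1 + 63.096 + 1.7378) = 1/65.834 = 0.01519
[CO3²⁻] = α₂ × DIC = 0.01519 × 2.18 = 0.03311 mmol/kg
Ksp = 10^(−6.48) = 3.311×10^-7
Ω = [Ca²⁺][CO3²⁻]/Ksp = (8.07×10^-3)(3.311×10^-5) / 3.311×10^-7 = 0.807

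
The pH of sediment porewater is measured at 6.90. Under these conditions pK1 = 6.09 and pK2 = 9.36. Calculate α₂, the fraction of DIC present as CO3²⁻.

α₂ = 0.00299

α₂ = 1 / (1 + [H⁺]/K2 + [H⁺]²/(K1K2)) = 1 / (1 + 10^+2.46 + 10^+1.65)
   = 1 / (1 + 288.40 + 44.668) = 1/334.07 = 0.002993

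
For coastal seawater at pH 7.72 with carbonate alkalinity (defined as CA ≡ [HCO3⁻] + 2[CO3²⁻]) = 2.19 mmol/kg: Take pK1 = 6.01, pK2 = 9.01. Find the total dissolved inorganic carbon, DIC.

CA = [HCO3⁻] + 2[CO3²⁻] = (α₁ + 2α₂)·DIC
At pH 7.72: [H⁺]/K1 = 10^-1.71 = 0.019498, K2/[H⁺] = 10^-1.29 = 0.051286
α₁ = 1/(1 + 0.019498 + 0.051286) = 1/1.0708 = 0.9339; α₂ = α₁·K2/[H⁺] = 0.04790
α₁ + 2α₂ = 1.0297
DIC = CA / (α₁ + 2α₂) = 2.19 / 1.0297 = 2.13 mmol/kg

DIC = 2.13 mmol/kg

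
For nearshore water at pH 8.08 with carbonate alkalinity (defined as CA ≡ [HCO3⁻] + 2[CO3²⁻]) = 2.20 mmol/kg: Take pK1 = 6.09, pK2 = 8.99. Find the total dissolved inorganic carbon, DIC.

CA = [HCO3⁻] + 2[CO3²⁻] = (α₁ + 2α₂)·DIC
At pH 8.08: [H⁺]/K1 = 10^-1.99 = 0.010233, K2/[H⁺] = 10^-0.91 = 0.12303
α₁ = 1/(1 + 0.010233 + 0.12303) = 1/1.1333 = 0.8824; α₂ = α₁·K2/[H⁺] = 0.1086
α₁ + 2α₂ = 1.0995
DIC = CA / (α₁ + 2α₂) = 2.20 / 1.0995 = 2.00 mmol/kg

DIC = 2.00 mmol/kg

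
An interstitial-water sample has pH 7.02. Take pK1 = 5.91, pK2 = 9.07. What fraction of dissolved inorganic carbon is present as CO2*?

α₀ = 1 / (1 + K1/[H⁺] + K1K2/[H⁺]²) = 1 / (1 + 10^+1.11 + 10^-0.94)
   = 1 / (1 + 12.882 + 0.11482) = 1/13.997 = 0.07144

α₀ = 0.0714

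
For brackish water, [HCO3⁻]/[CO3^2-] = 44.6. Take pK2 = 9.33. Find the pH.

pH = 7.68

From K2 = [H⁺][CO3^2-]/[HCO3⁻]:  pH = pK2 − log₁₀([HCO3⁻]/[CO3^2-])
log₁₀(44.6) = +1.649
pH = 9.33 − (+1.649) = 7.68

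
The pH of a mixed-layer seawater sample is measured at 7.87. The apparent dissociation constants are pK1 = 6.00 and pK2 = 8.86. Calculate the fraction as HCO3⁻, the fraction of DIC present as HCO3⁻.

α₁ = 0.896

α₁ = 1 / (1 + [H⁺]/K1 + K2/[H⁺]) = 1 / (1 + 10^-1.87 + 10^-0.99)
   = 1 / (1 + 0.013490 + 0.10233) = 1/1.1158 = 0.8962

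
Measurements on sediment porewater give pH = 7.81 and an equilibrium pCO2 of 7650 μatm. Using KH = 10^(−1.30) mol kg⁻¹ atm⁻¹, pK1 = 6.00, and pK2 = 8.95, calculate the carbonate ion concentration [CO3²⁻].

[CO2*] = KH · pCO2 = 10^(−1.30) × 7650×10^-6 = 3.834×10^-4 mol/kg
α₀ = 1/(1 + K1/[H⁺] + K1K2/[H⁺]²) = 1/(1 + 10^+1.81 + 10^+0.67) = 0.01424
DIC = [CO2*]/α₀ = 3.834×10^-4 / 0.01424 = 26.93 mmol/kg
[CO3²⁻] = α₂·DIC; α₂ = 0.06659, so [CO3²⁻] = 0.06659 × 26.93 = 1.79 mmol/kg

[CO3²⁻] = 1.79 mmol/kg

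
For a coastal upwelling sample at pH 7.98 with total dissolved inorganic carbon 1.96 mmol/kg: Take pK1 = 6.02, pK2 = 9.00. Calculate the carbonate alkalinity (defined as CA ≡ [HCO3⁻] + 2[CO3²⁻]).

CA = 2.11 mmol/kg

CA = [HCO3⁻] + 2[CO3²⁻] = (α₁ + 2α₂)·DIC
At pH 7.98: [H⁺]/K1 = 10^-1.96 = 0.010965, K2/[H⁺] = 10^-1.02 = 0.095499
α₁ = 1/(1 + 0.010965 + 0.095499) = 1/1.1065 = 0.9038; α₂ = α₁·K2/[H⁺] = 0.08631
α₁ + 2α₂ = 1.0764
CA = 1.0764 × 1.96 = 2.11 mmol/kg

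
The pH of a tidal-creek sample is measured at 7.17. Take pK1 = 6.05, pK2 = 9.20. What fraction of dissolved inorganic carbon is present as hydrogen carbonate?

α₁ = 0.921

α₁ = 1 / (1 + [H⁺]/K1 + K2/[H⁺]) = 1 / (1 + 10^-1.12 + 10^-2.03)
   = 1 / (1 + 0.075858 + 0.0093325) = 1/1.0852 = 0.9215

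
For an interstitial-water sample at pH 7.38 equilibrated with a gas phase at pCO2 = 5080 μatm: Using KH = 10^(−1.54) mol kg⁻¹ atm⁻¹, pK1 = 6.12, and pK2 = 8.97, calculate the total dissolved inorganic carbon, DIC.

DIC = 2.88 mmol/kg

[CO2*] = KH · pCO2 = 10^(−1.54) × 5080×10^-6 = 1.465×10^-4 mol/kg
α₀ = 1/(1 + K1/[H⁺] + K1K2/[H⁺]²) = 1/(1 + 10^+1.26 + 10^-0.33) = 0.05085
DIC = [CO2*]/α₀ = 1.465×10^-4 / 0.05085 = 2.88 mmol/kg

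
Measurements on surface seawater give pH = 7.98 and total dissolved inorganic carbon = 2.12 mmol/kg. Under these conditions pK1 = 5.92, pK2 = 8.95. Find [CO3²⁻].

[CO3²⁻] = 0.204 mmol/kg

α₂ = 1 / (1 + [H⁺]/K2 + [H⁺]²/(K1K2)) = 1 / (1 + 10^+0.97 + 10^-1.09)
   = 1 / (1 + 9.3325 + 0.081283) = 1/10.414 = 0.09603
[CO3²⁻] = α₂ × DIC = 0.09603 × 2.12 = 0.204 mmol/kg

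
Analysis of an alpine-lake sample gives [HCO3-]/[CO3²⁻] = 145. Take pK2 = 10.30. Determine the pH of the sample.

pH = 8.14

From K2 = [H⁺][CO3²⁻]/[HCO3-]:  pH = pK2 − log₁₀([HCO3-]/[CO3²⁻])
log₁₀(145) = +2.161
pH = 10.30 − (+2.161) = 8.14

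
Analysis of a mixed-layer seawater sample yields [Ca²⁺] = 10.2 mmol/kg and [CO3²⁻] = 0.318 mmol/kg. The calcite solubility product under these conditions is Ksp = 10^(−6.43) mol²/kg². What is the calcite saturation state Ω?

Ω = 8.73

Ksp = 10^(−6.43) = 3.715×10^-7
Ω = [Ca²⁺][CO3²⁻]/Ksp = (10.2×10^-3)(0.318×10^-3) / 3.715×10^-7 = 8.73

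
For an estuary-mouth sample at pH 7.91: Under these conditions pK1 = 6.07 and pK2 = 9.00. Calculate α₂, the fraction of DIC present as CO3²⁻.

α₂ = 1 / (1 + [H⁺]/K2 + [H⁺]²/(K1K2)) = 1 / (1 + 10^+1.09 + 10^-0.75)
   = 1 / (1 + 12.303 + 0.17783) = 1/13.481 = 0.07418

α₂ = 0.0742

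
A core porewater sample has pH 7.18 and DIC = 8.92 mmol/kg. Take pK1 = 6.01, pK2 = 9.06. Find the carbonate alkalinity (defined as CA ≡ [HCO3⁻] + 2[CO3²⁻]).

CA = [HCO3⁻] + 2[CO3²⁻] = (α₁ + 2α₂)·DIC
At pH 7.18: [H⁺]/K1 = 10^-1.17 = 0.067608, K2/[H⁺] = 10^-1.88 = 0.013183
α₁ = 1/(1 + 0.067608 + 0.013183) = 1/1.0808 = 0.9252; α₂ = α₁·K2/[H⁺] = 0.01220
α₁ + 2α₂ = 0.9496
CA = 0.9496 × 8.92 = 8.47 mmol/kg

CA = 8.47 mmol/kg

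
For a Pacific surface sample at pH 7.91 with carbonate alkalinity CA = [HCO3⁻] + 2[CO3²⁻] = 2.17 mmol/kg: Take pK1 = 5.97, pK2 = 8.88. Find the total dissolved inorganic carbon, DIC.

DIC = 2.00 mmol/kg

CA = [HCO3⁻] + 2[CO3²⁻] = (α₁ + 2α₂)·DIC
At pH 7.91: [H⁺]/K1 = 10^-1.94 = 0.011482, K2/[H⁺] = 10^-0.97 = 0.10715
α₁ = 1/(1 + 0.011482 + 0.10715) = 1/1.1186 = 0.8939; α₂ = α₁·K2/[H⁺] = 0.09579
α₁ + 2α₂ = 1.0855
DIC = CA / (α₁ + 2α₂) = 2.17 / 1.0855 = 2.00 mmol/kg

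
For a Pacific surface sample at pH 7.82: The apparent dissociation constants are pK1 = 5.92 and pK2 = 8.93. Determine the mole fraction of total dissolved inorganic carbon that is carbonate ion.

α₂ = 1 / (1 + [H⁺]/K2 + [H⁺]²/(K1K2)) = 1 / (1 + 10^+1.11 + 10^-0.79)
   = 1 / (1 + 12.882 + 0.16218) = 1/14.045 = 0.07120

α₂ = 0.0712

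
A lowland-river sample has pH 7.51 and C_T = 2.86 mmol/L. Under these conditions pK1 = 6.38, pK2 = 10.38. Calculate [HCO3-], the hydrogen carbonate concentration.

α₁ = 1 / (1 + [H⁺]/K1 + K2/[H⁺]) = 1 / (1 + 10^-1.13 + 10^-2.87)
   = 1 / (1 + 0.074131 + 0.0013490) = 1/1.0755 = 0.9298
[HCO3⁻] = α₁ × DIC = 0.9298 × 2.86 = 2.66 mmol/L

[HCO3⁻] = 2.66 mmol/L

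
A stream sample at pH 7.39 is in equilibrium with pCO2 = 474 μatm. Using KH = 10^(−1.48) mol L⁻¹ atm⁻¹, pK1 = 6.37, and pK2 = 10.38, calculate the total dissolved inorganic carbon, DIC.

[CO2*] = KH · pCO2 = 10^(−1.48) × 474×10^-6 = 1.570×10^-5 mol/L
α₀ = 1/(1 + K1/[H⁺] + K1K2/[H⁺]²) = 1/(1 + 10^+1.02 + 10^-1.97) = 0.08709
DIC = [CO2*]/α₀ = 1.570×10^-5 / 0.08709 = 0.180 mmol/L

DIC = 0.180 mmol/L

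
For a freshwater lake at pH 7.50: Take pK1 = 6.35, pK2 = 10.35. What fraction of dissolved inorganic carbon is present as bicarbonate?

α₁ = 1 / (1 + [H⁺]/K1 + K2/[H⁺]) = 1 / (1 + 10^-1.15 + 10^-2.85)
   = 1 / (1 + 0.070795 + 0.0014125) = 1/1.0722 = 0.9327

α₁ = 0.933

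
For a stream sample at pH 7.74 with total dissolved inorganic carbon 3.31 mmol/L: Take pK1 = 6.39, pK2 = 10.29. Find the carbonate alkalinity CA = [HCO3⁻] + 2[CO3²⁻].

CA = [HCO3⁻] + 2[CO3²⁻] = (α₁ + 2α₂)·DIC
At pH 7.74: [H⁺]/K1 = 10^-1.35 = 0.044668, K2/[H⁺] = 10^-2.55 = 0.0028184
α₁ = 1/(1 + 0.044668 + 0.0028184) = 1/1.0475 = 0.9547; α₂ = α₁·K2/[H⁺] = 0.002691
α₁ + 2α₂ = 0.9600
CA = 0.9600 × 3.31 = 3.18 mmol/L

CA = 3.18 mmol/L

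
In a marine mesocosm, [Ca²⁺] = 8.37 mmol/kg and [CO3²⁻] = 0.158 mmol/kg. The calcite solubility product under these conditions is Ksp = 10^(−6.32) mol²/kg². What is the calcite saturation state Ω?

Ksp = 10^(−6.32) = 4.786×10^-7
Ω = [Ca²⁺][CO3²⁻]/Ksp = (8.37×10^-3)(0.158×10^-3) / 4.786×10^-7 = 2.76

Ω = 2.76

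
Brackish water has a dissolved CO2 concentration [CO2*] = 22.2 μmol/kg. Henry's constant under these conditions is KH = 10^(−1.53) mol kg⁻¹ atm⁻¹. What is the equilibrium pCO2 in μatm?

pCO2 = 752 μatm

KH = 10^(−1.53) = 2.951×10^-2 mol kg⁻¹ atm⁻¹
pCO2 = [CO2*]/KH = 22.2×10^-6 / 2.951×10^-2 = 7.52×10^-4 atm = 752 μatm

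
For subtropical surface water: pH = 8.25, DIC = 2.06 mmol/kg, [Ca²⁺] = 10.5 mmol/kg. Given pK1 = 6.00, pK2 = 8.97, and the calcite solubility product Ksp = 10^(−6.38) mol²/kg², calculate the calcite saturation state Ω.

Ω = 8.27

α₂ = 1 / (1 + [H⁺]/K2 + [H⁺]²/(K1K2)) = 1 / (1 + 10^+0.72 + 10^-1.53)
   = 1 / (1 + 5.2481 + 0.029512) = 1/6.2776 = 0.1593
[CO3²⁻] = α₂ × DIC = 0.1593 × 2.06 = 0.3282 mmol/kg
Ksp = 10^(−6.38) = 4.169×10^-7
Ω = [Ca²⁺][CO3²⁻]/Ksp = (10.5×10^-3)(3.282×10^-4) / 4.169×10^-7 = 8.27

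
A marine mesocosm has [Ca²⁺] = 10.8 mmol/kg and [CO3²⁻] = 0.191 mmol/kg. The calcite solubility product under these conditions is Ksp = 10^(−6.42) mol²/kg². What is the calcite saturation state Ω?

Ksp = 10^(−6.42) = 3.802×10^-7
Ω = [Ca²⁺][CO3²⁻]/Ksp = (10.8×10^-3)(0.191×10^-3) / 3.802×10^-7 = 5.43

Ω = 5.43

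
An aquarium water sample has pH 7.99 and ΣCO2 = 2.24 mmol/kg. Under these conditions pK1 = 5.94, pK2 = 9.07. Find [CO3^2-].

[CO3²⁻] = 0.171 mmol/kg

α₂ = 1 / (1 + [H⁺]/K2 + [H⁺]²/(K1K2)) = 1 / (1 + 10^+1.08 + 10^-0.97)
   = 1 / (1 + 12.023 + 0.10715) = 1/13.130 = 0.07616
[CO3²⁻] = α₂ × DIC = 0.07616 × 2.24 = 0.171 mmol/kg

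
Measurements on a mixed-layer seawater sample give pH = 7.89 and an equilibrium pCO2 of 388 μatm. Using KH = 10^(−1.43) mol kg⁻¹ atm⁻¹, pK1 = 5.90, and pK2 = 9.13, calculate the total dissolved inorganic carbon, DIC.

DIC = 1.50 mmol/kg

[CO2*] = KH · pCO2 = 10^(−1.43) × 388×10^-6 = 1.442×10^-5 mol/kg
α₀ = 1/(1 + K1/[H⁺] + K1K2/[H⁺]²) = 1/(1 + 10^+1.99 + 10^+0.75) = 0.009583
DIC = [CO2*]/α₀ = 1.442×10^-5 / 0.009583 = 1.50 mmol/kg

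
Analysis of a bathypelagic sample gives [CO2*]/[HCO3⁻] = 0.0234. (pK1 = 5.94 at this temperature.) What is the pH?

From K1 = [H⁺][HCO3⁻]/[CO2*]:  pH = pK1 − log₁₀([CO2*]/[HCO3⁻])
log₁₀(0.0234) = -1.631
pH = 5.94 − (-1.631) = 7.57

pH = 7.57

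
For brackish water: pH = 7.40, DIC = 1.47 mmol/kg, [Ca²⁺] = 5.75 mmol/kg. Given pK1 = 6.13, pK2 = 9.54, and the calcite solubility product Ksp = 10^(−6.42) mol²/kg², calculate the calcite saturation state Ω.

Ω = 0.152

α₂ = 1 / (1 + [H⁺]/K2 + [H⁺]²/(K1K2)) = 1 / (1 + 10^+2.14 + 10^+0.87)
   = 1 / (1 + 138.04 + 7.4131) = 1/146.45 = 0.006828
[CO3²⁻] = α₂ × DIC = 0.006828 × 1.47 = 0.01004 mmol/kg = 10.04 μmol/kg
Ksp = 10^(−6.42) = 3.802×10^-7
Ω = [Ca²⁺][CO3²⁻]/Ksp = (5.75×10^-3)(1.004×10^-5) / 3.802×10^-7 = 0.152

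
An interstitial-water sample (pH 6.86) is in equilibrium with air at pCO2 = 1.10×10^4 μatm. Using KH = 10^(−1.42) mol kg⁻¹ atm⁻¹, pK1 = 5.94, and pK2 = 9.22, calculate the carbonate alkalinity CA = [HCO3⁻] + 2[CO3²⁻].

CA = 3.51 mmol/kg

[CO2*] = KH · pCO2 = 10^(−1.42) × 1.10×10^4×10^-6 = 4.182×10^-4 mol/kg
α₀ = 1/(1 + K1/[H⁺] + K1K2/[H⁺]²) = 1/(1 + 10^+0.92 + 10^-1.44) = 0.1069
DIC = [CO2*]/α₀ = 4.182×10^-4 / 0.1069 = 3.912 mmol/kg
CA = (α₁ + 2α₂)·DIC = (0.8892 + 2×0.003882) × 3.912 = 3.51 mmol/kg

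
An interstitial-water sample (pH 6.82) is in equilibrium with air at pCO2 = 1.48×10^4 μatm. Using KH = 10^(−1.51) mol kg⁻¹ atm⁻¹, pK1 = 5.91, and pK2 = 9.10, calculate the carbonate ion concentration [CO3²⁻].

[CO2*] = KH · pCO2 = 10^(−1.51) × 1.48×10^4×10^-6 = 4.574×10^-4 mol/kg
α₀ = 1/(1 + K1/[H⁺] + K1K2/[H⁺]²) = 1/(1 + 10^+0.91 + 10^-1.37) = 0.1090
DIC = [CO2*]/α₀ = 4.574×10^-4 / 0.1090 = 4.194 mmol/kg
[CO3²⁻] = α₂·DIC; α₂ = 0.004651, so [CO3²⁻] = 0.004651 × 4.194 = 0.0195 mmol/kg = 19.5 μmol/kg

[CO3²⁻] = 19.5 μmol/kg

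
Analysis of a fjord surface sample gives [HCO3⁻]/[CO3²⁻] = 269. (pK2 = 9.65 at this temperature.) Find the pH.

From K2 = [H⁺][CO3²⁻]/[HCO3⁻]:  pH = pK2 − log₁₀([HCO3⁻]/[CO3²⁻])
log₁₀(269) = +2.430
pH = 9.65 − (+2.430) = 7.22

pH = 7.22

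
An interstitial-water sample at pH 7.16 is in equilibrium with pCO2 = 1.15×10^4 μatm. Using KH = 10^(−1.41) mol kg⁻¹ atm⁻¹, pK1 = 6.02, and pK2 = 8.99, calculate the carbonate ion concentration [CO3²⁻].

[CO3²⁻] = 0.0913 mmol/kg

[CO2*] = KH · pCO2 = 10^(−1.41) × 1.15×10^4×10^-6 = 4.474×10^-4 mol/kg
α₀ = 1/(1 + K1/[H⁺] + K1K2/[H⁺]²) = 1/(1 + 10^+1.14 + 10^-0.69) = 0.06663
DIC = [CO2*]/α₀ = 4.474×10^-4 / 0.06663 = 6.715 mmol/kg
[CO3²⁻] = α₂·DIC; α₂ = 0.01360, so [CO3²⁻] = 0.01360 × 6.715 = 0.0913 mmol/kg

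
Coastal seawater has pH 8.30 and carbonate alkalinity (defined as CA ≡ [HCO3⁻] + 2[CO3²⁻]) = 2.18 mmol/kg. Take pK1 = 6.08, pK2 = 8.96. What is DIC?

DIC = 1.86 mmol/kg

CA = [HCO3⁻] + 2[CO3²⁻] = (α₁ + 2α₂)·DIC
At pH 8.30: [H⁺]/K1 = 10^-2.22 = 0.0060256, K2/[H⁺] = 10^-0.66 = 0.21878
α₁ = 1/(1 + 0.0060256 + 0.21878) = 1/1.2248 = 0.8165; α₂ = α₁·K2/[H⁺] = 0.1786
α₁ + 2α₂ = 1.1737
DIC = CA / (α₁ + 2α₂) = 2.18 / 1.1737 = 1.86 mmol/kg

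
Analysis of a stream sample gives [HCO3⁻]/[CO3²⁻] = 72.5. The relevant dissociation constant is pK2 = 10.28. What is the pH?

From K2 = [H⁺][CO3²⁻]/[HCO3⁻]:  pH = pK2 − log₁₀([HCO3⁻]/[CO3²⁻])
log₁₀(72.5) = +1.860
pH = 10.28 − (+1.860) = 8.42

pH = 8.42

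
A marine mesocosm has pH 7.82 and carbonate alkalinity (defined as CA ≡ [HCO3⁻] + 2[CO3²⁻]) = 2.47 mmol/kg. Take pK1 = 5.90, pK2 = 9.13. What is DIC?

CA = [HCO3⁻] + 2[CO3²⁻] = (α₁ + 2α₂)·DIC
At pH 7.82: [H⁺]/K1 = 10^-1.92 = 0.012023, K2/[H⁺] = 10^-1.31 = 0.048978
α₁ = 1/(1 + 0.012023 + 0.048978) = 1/1.0610 = 0.9425; α₂ = α₁·K2/[H⁺] = 0.04616
α₁ + 2α₂ = 1.0348
DIC = CA / (α₁ + 2α₂) = 2.47 / 1.0348 = 2.39 mmol/kg

DIC = 2.39 mmol/kg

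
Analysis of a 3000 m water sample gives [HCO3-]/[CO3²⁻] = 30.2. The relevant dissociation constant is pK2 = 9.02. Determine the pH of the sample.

pH = 7.54

From K2 = [H⁺][CO3²⁻]/[HCO3-]:  pH = pK2 − log₁₀([HCO3-]/[CO3²⁻])
log₁₀(30.2) = +1.480
pH = 9.02 − (+1.480) = 7.54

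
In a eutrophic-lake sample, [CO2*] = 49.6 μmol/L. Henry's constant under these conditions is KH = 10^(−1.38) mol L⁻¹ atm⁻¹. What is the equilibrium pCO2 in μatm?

pCO2 = 1190 μatm

KH = 10^(−1.38) = 4.169×10^-2 mol L⁻¹ atm⁻¹
pCO2 = [CO2*]/KH = 49.6×10^-6 / 4.169×10^-2 = 1.19×10^-3 atm = 1190 μatm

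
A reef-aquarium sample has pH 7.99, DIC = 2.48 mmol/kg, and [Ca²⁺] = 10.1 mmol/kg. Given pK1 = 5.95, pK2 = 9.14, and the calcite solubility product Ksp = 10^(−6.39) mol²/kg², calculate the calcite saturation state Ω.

α₂ = 1 / (1 + [H⁺]/K2 + [H⁺]²/(K1K2)) = 1 / (1 + 10^+1.15 + 10^-0.89)
   = 1 / (1 + 14.125 + 0.12882) = 1/15.254 = 0.06556
[CO3²⁻] = α₂ × DIC = 0.06556 × 2.48 = 0.1626 mmol/kg
Ksp = 10^(−6.39) = 4.074×10^-7
Ω = [Ca²⁺][CO3²⁻]/Ksp = (10.1×10^-3)(1.626×10^-4) / 4.074×10^-7 = 4.03

Ω = 4.03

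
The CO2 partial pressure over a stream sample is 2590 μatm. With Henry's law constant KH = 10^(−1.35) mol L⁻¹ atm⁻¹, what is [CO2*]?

KH = 10^(−1.35) = 4.467×10^-2 mol L⁻¹ atm⁻¹
[CO2*] = KH · pCO2 = 4.467×10^-2 × 2590×10^-6 atm = 1.16×10^-4 mol/L

[CO2*] = 116 μmol/L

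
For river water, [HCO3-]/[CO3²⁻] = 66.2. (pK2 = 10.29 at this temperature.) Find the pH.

From K2 = [H⁺][CO3²⁻]/[HCO3-]:  pH = pK2 − log₁₀([HCO3-]/[CO3²⁻])
log₁₀(66.2) = +1.821
pH = 10.29 − (+1.821) = 8.47

pH = 8.47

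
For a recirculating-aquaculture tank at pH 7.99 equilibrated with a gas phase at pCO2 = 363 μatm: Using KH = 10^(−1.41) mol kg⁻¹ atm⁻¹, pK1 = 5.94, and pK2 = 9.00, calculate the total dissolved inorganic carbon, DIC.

[CO2*] = KH · pCO2 = 10^(−1.41) × 363×10^-6 = 1.412×10^-5 mol/kg
α₀ = 1/(1 + K1/[H⁺] + K1K2/[H⁺]²) = 1/(1 + 10^+2.05 + 10^+1.04) = 0.008054
DIC = [CO2*]/α₀ = 1.412×10^-5 / 0.008054 = 1.75 mmol/kg

DIC = 1.75 mmol/kg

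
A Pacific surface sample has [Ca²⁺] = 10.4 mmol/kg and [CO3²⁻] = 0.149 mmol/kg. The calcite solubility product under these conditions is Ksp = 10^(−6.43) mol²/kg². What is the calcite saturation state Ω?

Ω = 4.17

Ksp = 10^(−6.43) = 3.715×10^-7
Ω = [Ca²⁺][CO3²⁻]/Ksp = (10.4×10^-3)(0.149×10^-3) / 3.715×10^-7 = 4.17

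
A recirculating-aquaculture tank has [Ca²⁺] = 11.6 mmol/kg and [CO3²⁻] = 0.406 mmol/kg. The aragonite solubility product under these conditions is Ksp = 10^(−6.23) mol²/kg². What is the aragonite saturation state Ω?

Ksp = 10^(−6.23) = 5.888×10^-7
Ω = [Ca²⁺][CO3²⁻]/Ksp = (11.6×10^-3)(0.406×10^-3) / 5.888×10^-7 = 8.00

Ω = 8.00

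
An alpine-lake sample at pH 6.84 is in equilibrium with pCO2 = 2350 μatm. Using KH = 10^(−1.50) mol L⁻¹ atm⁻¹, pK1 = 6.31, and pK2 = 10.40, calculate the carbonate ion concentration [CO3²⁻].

[CO2*] = KH · pCO2 = 10^(−1.50) × 2350×10^-6 = 7.431×10^-5 mol/L
α₀ = 1/(1 + K1/[H⁺] + K1K2/[H⁺]²) = 1/(1 + 10^+0.53 + 10^-3.03) = 0.2278
DIC = [CO2*]/α₀ = 7.431×10^-5 / 0.2278 = 0.3262 mmol/L
[CO3²⁻] = α₂·DIC; α₂ = 0.0002126, so [CO3²⁻] = 0.0002126 × 0.3262 = 6.94×10^-5 mmol/L = 0.0694 μmol/L

[CO3²⁻] = 0.0694 μmol/L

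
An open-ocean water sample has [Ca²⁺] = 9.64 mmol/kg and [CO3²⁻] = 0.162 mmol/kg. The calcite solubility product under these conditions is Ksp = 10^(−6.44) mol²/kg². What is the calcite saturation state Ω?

Ksp = 10^(−6.44) = 3.631×10^-7
Ω = [Ca²⁺][CO3²⁻]/Ksp = (9.64×10^-3)(0.162×10^-3) / 3.631×10^-7 = 4.30

Ω = 4.30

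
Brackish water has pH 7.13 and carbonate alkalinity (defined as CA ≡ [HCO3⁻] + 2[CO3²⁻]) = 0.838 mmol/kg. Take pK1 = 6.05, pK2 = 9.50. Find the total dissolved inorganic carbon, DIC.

DIC = 0.904 mmol/kg

CA = [HCO3⁻] + 2[CO3²⁻] = (α₁ + 2α₂)·DIC
At pH 7.13: [H⁺]/K1 = 10^-1.08 = 0.083176, K2/[H⁺] = 10^-2.37 = 0.0042658
α₁ = 1/(1 + 0.083176 + 0.0042658) = 1/1.0874 = 0.9196; α₂ = α₁·K2/[H⁺] = 0.003923
α₁ + 2α₂ = 0.9274
DIC = CA / (α₁ + 2α₂) = 0.838 / 0.9274 = 0.904 mmol/kg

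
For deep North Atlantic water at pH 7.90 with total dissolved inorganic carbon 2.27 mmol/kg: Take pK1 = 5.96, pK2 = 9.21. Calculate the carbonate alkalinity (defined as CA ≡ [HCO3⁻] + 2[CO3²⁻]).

CA = [HCO3⁻] + 2[CO3²⁻] = (α₁ + 2α₂)·DIC
At pH 7.90: [H⁺]/K1 = 10^-1.94 = 0.011482, K2/[H⁺] = 10^-1.31 = 0.048978
α₁ = 1/(1 + 0.011482 + 0.048978) = 1/1.0605 = 0.9430; α₂ = α₁·K2/[H⁺] = 0.04619
α₁ + 2α₂ = 1.0354
CA = 1.0354 × 2.27 = 2.35 mmol/kg

CA = 2.35 mmol/kg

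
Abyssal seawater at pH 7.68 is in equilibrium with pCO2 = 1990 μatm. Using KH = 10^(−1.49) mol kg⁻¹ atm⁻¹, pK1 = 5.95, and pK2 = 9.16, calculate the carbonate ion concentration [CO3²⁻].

[CO3²⁻] = 0.115 mmol/kg

[CO2*] = KH · pCO2 = 10^(−1.49) × 1990×10^-6 = 6.440×10^-5 mol/kg
α₀ = 1/(1 + K1/[H⁺] + K1K2/[H⁺]²) = 1/(1 + 10^+1.73 + 10^+0.25) = 0.01770
DIC = [CO2*]/α₀ = 6.440×10^-5 / 0.01770 = 3.637 mmol/kg
[CO3²⁻] = α₂·DIC; α₂ = 0.03148, so [CO3²⁻] = 0.03148 × 3.637 = 0.115 mmol/kg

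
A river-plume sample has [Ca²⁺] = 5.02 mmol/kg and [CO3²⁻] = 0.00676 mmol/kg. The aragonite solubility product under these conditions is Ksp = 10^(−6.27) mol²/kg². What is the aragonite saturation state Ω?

Ω = 0.0632

Ksp = 10^(−6.27) = 5.370×10^-7
Ω = [Ca²⁺][CO3²⁻]/Ksp = (5.02×10^-3)(0.00676×10^-3) / 5.370×10^-7 = 0.0632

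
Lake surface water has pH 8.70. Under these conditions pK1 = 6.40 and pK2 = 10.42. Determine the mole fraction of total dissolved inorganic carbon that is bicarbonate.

α₁ = 1 / (1 + [H⁺]/K1 + K2/[H⁺]) = 1 / (1 + 10^-2.30 + 10^-1.72)
   = 1 / (1 + 0.0050119 + 0.019055) = 1/1.0241 = 0.9765

α₁ = 0.976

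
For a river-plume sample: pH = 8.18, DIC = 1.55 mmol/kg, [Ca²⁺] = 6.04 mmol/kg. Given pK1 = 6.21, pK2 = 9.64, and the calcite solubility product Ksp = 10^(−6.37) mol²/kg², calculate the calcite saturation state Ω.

Ω = 0.728

α₂ = 1 / (1 + [H⁺]/K2 + [H⁺]²/(K1K2)) = 1 / (1 + 10^+1.46 + 10^-0.51)
   = 1 / (1 + 28.840 + 0.30903) = 1/30.149 = 0.03317
[CO3²⁻] = α₂ × DIC = 0.03317 × 1.55 = 0.05141 mmol/kg
Ksp = 10^(−6.37) = 4.266×10^-7
Ω = [Ca²⁺][CO3²⁻]/Ksp = (6.04×10^-3)(5.141×10^-5) / 4.266×10^-7 = 0.728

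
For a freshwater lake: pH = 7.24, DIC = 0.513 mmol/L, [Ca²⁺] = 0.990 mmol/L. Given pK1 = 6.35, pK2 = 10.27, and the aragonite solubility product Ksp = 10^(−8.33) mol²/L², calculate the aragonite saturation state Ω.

Ω = 0.0897

α₂ = 1 / (1 + [H⁺]/K2 + [H⁺]²/(K1K2)) = 1 / (1 + 10^+3.03 + 10^+2.14)
   = 1 / (1 + 1071.5 + 138.04) = 1/1210.6 = 0.0008261
[CO3²⁻] = α₂ × DIC = 0.0008261 × 0.513 = 0.0004238 mmol/L = 0.4238 μmol/L
Ksp = 10^(−8.33) = 4.677×10^-9
Ω = [Ca²⁺][CO3²⁻]/Ksp = (0.990×10^-3)(4.238×10^-7) / 4.677×10^-9 = 0.0897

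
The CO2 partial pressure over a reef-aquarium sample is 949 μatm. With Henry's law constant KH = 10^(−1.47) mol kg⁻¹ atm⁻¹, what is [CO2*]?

[CO2*] = 32.2 μmol/kg

KH = 10^(−1.47) = 3.388×10^-2 mol kg⁻¹ atm⁻¹
[CO2*] = KH · pCO2 = 3.388×10^-2 × 949×10^-6 atm = 3.22×10^-5 mol/kg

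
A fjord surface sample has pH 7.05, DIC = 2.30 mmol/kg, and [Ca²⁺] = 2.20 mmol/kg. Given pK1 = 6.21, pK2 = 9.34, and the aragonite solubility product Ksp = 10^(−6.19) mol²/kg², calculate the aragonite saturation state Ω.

Ω = 0.0350

α₂ = 1 / (1 + [H⁺]/K2 + [H⁺]²/(K1K2)) = 1 / (1 + 10^+2.29 + 10^+1.45)
   = 1 / (1 + 194.98 + 28.184) = 1/224.17 = 0.004461
[CO3²⁻] = α₂ × DIC = 0.004461 × 2.30 = 0.01026 mmol/kg = 10.26 μmol/kg
Ksp = 10^(−6.19) = 6.457×10^-7
Ω = [Ca²⁺][CO3²⁻]/Ksp = (2.20×10^-3)(1.026×10^-5) / 6.457×10^-7 = 0.0350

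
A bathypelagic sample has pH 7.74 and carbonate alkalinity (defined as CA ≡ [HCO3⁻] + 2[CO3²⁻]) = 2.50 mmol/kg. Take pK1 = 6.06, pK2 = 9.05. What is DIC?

DIC = 2.44 mmol/kg

CA = [HCO3⁻] + 2[CO3²⁻] = (α₁ + 2α₂)·DIC
At pH 7.74: [H⁺]/K1 = 10^-1.68 = 0.020893, K2/[H⁺] = 10^-1.31 = 0.048978
α₁ = 1/(1 + 0.020893 + 0.048978) = 1/1.0699 = 0.9347; α₂ = α₁·K2/[H⁺] = 0.04578
α₁ + 2α₂ = 1.0263
DIC = CA / (α₁ + 2α₂) = 2.50 / 1.0263 = 2.44 mmol/kg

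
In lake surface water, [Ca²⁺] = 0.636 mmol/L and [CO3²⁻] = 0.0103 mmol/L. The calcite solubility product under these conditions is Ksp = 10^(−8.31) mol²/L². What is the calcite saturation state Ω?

Ω = 1.34

Ksp = 10^(−8.31) = 4.898×10^-9
Ω = [Ca²⁺][CO3²⁻]/Ksp = (0.636×10^-3)(0.0103×10^-3) / 4.898×10^-9 = 1.34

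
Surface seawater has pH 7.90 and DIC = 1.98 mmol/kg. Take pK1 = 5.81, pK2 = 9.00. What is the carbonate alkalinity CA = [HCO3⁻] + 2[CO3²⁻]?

CA = [HCO3⁻] + 2[CO3²⁻] = (α₁ + 2α₂)·DIC
At pH 7.90: [H⁺]/K1 = 10^-2.09 = 0.0081283, K2/[H⁺] = 10^-1.10 = 0.079433
α₁ = 1/(1 + 0.0081283 + 0.079433) = 1/1.0876 = 0.9195; α₂ = α₁·K2/[H⁺] = 0.07304
α₁ + 2α₂ = 1.0656
CA = 1.0656 × 1.98 = 2.11 mmol/kg

CA = 2.11 mmol/kg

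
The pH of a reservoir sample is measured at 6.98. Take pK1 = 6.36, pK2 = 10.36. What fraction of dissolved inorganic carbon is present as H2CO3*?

α₀ = 1 / (1 + K1/[H⁺] + K1K2/[H⁺]²) = 1 / (1 + 10^+0.62 + 10^-2.76)
   = 1 / (1 + 4.1687 + 0.0017378) = 1/5.1704 = 0.1934

α₀ = 0.193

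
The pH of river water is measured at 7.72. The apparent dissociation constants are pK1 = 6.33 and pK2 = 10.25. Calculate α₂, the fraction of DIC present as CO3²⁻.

α₂ = 0.00283

α₂ = 1 / (1 + [H⁺]/K2 + [H⁺]²/(K1K2)) = 1 / (1 + 10^+2.53 + 10^+1.14)
   = 1 / (1 + 338.84 + 13.804) = 1/353.65 = 0.002828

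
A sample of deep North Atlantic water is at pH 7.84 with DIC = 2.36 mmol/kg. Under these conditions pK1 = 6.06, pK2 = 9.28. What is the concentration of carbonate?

[CO3²⁻] = 0.0814 mmol/kg

α₂ = 1 / (1 + [H⁺]/K2 + [H⁺]²/(K1K2)) = 1 / (1 + 10^+1.44 + 10^-0.34)
   = 1 / (1 + 27.542 + 0.45709) = 1/28.999 = 0.03448
[CO3²⁻] = α₂ × DIC = 0.03448 × 2.36 = 0.0814 mmol/kg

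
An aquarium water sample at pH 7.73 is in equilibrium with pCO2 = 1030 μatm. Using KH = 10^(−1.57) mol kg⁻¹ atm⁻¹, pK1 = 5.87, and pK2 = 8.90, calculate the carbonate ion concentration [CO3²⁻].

[CO3²⁻] = 0.136 mmol/kg

[CO2*] = KH · pCO2 = 10^(−1.57) × 1030×10^-6 = 2.772×10^-5 mol/kg
α₀ = 1/(1 + K1/[H⁺] + K1K2/[H⁺]²) = 1/(1 + 10^+1.86 + 10^+0.69) = 0.01276
DIC = [CO2*]/α₀ = 2.772×10^-5 / 0.01276 = 2.172 mmol/kg
[CO3²⁻] = α₂·DIC; α₂ = 0.06252, so [CO3²⁻] = 0.06252 × 2.172 = 0.136 mmol/kg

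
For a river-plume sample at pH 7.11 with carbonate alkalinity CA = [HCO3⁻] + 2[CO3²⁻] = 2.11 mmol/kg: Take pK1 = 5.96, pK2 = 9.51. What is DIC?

CA = [HCO3⁻] + 2[CO3²⁻] = (α₁ + 2α₂)·DIC
At pH 7.11: [H⁺]/K1 = 10^-1.15 = 0.070795, K2/[H⁺] = 10^-2.40 = 0.0039811
α₁ = 1/(1 + 0.070795 + 0.0039811) = 1/1.0748 = 0.9304; α₂ = α₁·K2/[H⁺] = 0.003704
α₁ + 2α₂ = 0.9378
DIC = CA / (α₁ + 2α₂) = 2.11 / 0.9378 = 2.25 mmol/kg

DIC = 2.25 mmol/kg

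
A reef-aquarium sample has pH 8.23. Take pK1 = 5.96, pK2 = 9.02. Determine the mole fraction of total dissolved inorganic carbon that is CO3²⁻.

α₂ = 0.139

α₂ = 1 / (1 + [H⁺]/K2 + [H⁺]²/(K1K2)) = 1 / (1 + 10^+0.79 + 10^-1.48)
   = 1 / (1 + 6.1660 + 0.033113) = 1/7.1991 = 0.1389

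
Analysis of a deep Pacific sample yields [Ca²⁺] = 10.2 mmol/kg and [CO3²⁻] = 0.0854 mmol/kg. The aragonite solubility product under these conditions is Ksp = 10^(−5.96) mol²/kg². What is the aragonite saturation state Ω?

Ksp = 10^(−5.96) = 1.096×10^-6
Ω = [Ca²⁺][CO3²⁻]/Ksp = (10.2×10^-3)(0.0854×10^-3) / 1.096×10^-6 = 0.794

Ω = 0.794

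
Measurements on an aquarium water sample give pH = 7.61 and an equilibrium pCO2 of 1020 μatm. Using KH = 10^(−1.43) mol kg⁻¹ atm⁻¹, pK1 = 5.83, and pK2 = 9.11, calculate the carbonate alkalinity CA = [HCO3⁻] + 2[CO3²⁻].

CA = 2.43 mmol/kg

[CO2*] = KH · pCO2 = 10^(−1.43) × 1020×10^-6 = 3.790×10^-5 mol/kg
α₀ = 1/(1 + K1/[H⁺] + K1K2/[H⁺]²) = 1/(1 + 10^+1.78 + 10^+0.28) = 0.01583
DIC = [CO2*]/α₀ = 3.790×10^-5 / 0.01583 = 2.394 mmol/kg
CA = (α₁ + 2α₂)·DIC = (0.9540 + 2×0.03017) × 2.394 = 2.43 mmol/kg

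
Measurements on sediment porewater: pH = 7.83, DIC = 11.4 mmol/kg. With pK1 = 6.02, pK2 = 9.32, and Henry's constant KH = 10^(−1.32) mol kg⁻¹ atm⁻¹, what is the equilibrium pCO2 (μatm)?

α₀ = 1 / (1 + K1/[H⁺] + K1K2/[H⁺]²) = 1 / (1 + 10^+1.81 + 10^+0.32)
   = 1 / (1 + 64.565 + 2.0893) = 1/67.655 = 0.01478
[CO2*] = α₀ × DIC = 0.01478 × 11.4 = 0.1685 mmol/kg
pCO2 = [CO2*]/KH = 1.685×10^-4 / 4.786×10^-2 = 3520 μatm

pCO2 = 3520 μatm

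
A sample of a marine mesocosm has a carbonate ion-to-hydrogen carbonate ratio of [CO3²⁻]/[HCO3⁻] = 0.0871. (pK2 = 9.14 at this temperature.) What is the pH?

pH = 8.08

From K2 = [H⁺][CO3²⁻]/[HCO3⁻]:  pH = pK2 + log₁₀([CO3²⁻]/[HCO3⁻])
log₁₀(0.0871) = -1.060
pH = 9.14 + (-1.060) = 8.08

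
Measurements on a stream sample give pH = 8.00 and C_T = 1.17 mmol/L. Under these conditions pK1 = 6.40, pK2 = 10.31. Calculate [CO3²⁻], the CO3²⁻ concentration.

[CO3²⁻] = 5.56 μmol/L

α₂ = 1 / (1 + [H⁺]/K2 + [H⁺]²/(K1K2)) = 1 / (1 + 10^+2.31 + 10^+0.71)
   = 1 / (1 + 204.17 + 5.1286) = 1/210.30 = 0.004755
[CO3²⁻] = α₂ × DIC = 0.004755 × 1.17 = 0.00556 mmol/L = 5.56 μmol/L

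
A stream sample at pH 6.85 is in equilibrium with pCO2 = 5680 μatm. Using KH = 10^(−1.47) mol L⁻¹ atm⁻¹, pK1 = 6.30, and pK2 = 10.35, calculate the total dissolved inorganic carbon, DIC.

[CO2*] = KH · pCO2 = 10^(−1.47) × 5680×10^-6 = 1.925×10^-4 mol/L
α₀ = 1/(1 + K1/[H⁺] + K1K2/[H⁺]²) = 1/(1 + 10^+0.55 + 10^-2.95) = 0.2198
DIC = [CO2*]/α₀ = 1.925×10^-4 / 0.2198 = 0.876 mmol/L

DIC = 0.876 mmol/L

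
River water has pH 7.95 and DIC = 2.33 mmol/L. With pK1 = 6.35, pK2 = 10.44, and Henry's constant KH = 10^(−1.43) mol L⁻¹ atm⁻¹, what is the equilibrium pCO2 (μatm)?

pCO2 = 1530 μatm

α₀ = 1 / (1 + K1/[H⁺] + K1K2/[H⁺]²) = 1 / (1 + 10^+1.60 + 10^-0.89)
   = 1 / (1 + 39.811 + 0.12882) = 1/40.940 = 0.02443
[CO2*] = α₀ × DIC = 0.02443 × 2.33 = 0.05691 mmol/L
pCO2 = [CO2*]/KH = 5.691×10^-5 / 3.715×10^-2 = 1530 μatm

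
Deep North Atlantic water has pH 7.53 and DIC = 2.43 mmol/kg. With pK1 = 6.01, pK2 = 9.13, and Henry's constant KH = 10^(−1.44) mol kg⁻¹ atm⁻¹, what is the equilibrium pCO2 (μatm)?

pCO2 = 1920 μatm

α₀ = 1 / (1 + K1/[H⁺] + K1K2/[H⁺]²) = 1 / (1 + 10^+1.52 + 10^-0.08)
   = 1 / (1 + 33.113 + 0.83176) = 1/34.945 = 0.02862
[CO2*] = α₀ × DIC = 0.02862 × 2.43 = 0.06954 mmol/kg
pCO2 = [CO2*]/KH = 6.954×10^-5 / 3.631×10^-2 = 1920 μatm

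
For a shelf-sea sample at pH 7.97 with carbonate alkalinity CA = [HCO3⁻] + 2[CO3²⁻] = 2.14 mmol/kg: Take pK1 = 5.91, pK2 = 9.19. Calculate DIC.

DIC = 2.04 mmol/kg

CA = [HCO3⁻] + 2[CO3²⁻] = (α₁ + 2α₂)·DIC
At pH 7.97: [H⁺]/K1 = 10^-2.06 = 0.0087096, K2/[H⁺] = 10^-1.22 = 0.060256
α₁ = 1/(1 + 0.0087096 + 0.060256) = 1/1.0690 = 0.9355; α₂ = α₁·K2/[H⁺] = 0.05637
α₁ + 2α₂ = 1.0482
DIC = CA / (α₁ + 2α₂) = 2.14 / 1.0482 = 2.04 mmol/kg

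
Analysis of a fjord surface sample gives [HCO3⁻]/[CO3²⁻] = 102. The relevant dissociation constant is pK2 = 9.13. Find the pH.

pH = 7.12

From K2 = [H⁺][CO3²⁻]/[HCO3⁻]:  pH = pK2 − log₁₀([HCO3⁻]/[CO3²⁻])
log₁₀(102) = +2.009
pH = 9.13 − (+2.009) = 7.12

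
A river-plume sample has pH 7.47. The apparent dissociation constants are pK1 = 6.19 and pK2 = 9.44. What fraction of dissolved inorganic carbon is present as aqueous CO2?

α₀ = 1 / (1 + K1/[H⁺] + K1K2/[H⁺]²) = 1 / (1 + 10^+1.28 + 10^-0.69)
   = 1 / (1 + 19.055 + 0.20417) = 1/20.259 = 0.04936

α₀ = 0.0494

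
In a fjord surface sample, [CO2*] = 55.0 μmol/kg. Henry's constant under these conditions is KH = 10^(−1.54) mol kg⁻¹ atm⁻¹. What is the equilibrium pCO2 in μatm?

pCO2 = 1910 μatm

KH = 10^(−1.54) = 2.884×10^-2 mol kg⁻¹ atm⁻¹
pCO2 = [CO2*]/KH = 55.0×10^-6 / 2.884×10^-2 = 1.91×10^-3 atm = 1910 μatm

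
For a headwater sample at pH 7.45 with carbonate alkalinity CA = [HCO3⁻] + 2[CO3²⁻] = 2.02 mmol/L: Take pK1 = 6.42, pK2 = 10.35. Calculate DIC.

CA = [HCO3⁻] + 2[CO3²⁻] = (α₁ + 2α₂)·DIC
At pH 7.45: [H⁺]/K1 = 10^-1.03 = 0.093325, K2/[H⁺] = 10^-2.90 = 0.0012589
α₁ = 1/(1 + 0.093325 + 0.0012589) = 1/1.0946 = 0.9136; α₂ = α₁·K2/[H⁺] = 0.001150
α₁ + 2α₂ = 0.9159
DIC = CA / (α₁ + 2α₂) = 2.02 / 0.9159 = 2.21 mmol/L

DIC = 2.21 mmol/L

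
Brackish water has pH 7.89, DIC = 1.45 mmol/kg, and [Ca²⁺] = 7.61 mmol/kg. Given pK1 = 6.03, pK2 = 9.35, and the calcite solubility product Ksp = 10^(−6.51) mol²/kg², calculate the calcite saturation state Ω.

α₂ = 1 / (1 + [H⁺]/K2 + [H⁺]²/(K1K2)) = 1 / (1 + 10^+1.46 + 10^-0.40)
   = 1 / (1 + 28.840 + 0.39811) = 1/30.238 = 0.03307
[CO3²⁻] = α₂ × DIC = 0.03307 × 1.45 = 0.04795 mmol/kg
Ksp = 10^(−6.51) = 3.090×10^-7
Ω = [Ca²⁺][CO3²⁻]/Ksp = (7.61×10^-3)(4.795×10^-5) / 3.090×10^-7 = 1.18

Ω = 1.18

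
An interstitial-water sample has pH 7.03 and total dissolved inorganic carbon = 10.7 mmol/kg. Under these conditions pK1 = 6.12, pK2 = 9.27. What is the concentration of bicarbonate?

α₁ = 1 / (1 + [H⁺]/K1 + K2/[H⁺]) = 1 / (1 + 10^-0.91 + 10^-2.24)
   = 1 / (1 + 0.12303 + 0.0057544) = 1/1.1288 = 0.8859
[HCO3⁻] = α₁ × DIC = 0.8859 × 10.7 = 9.48 mmol/kg

[HCO3⁻] = 9.48 mmol/kg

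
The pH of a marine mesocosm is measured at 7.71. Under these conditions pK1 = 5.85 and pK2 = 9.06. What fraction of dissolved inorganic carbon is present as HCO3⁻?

α₁ = 1 / (1 + [H⁺]/K1 + K2/[H⁺]) = 1 / (1 + 10^-1.86 + 10^-1.35)
   = 1 / (1 + 0.013804 + 0.044668) = 1/1.0585 = 0.9448

α₁ = 0.945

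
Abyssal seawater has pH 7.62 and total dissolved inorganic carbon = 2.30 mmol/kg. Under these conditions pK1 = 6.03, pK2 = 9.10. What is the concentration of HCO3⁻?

[HCO3⁻] = 2.17 mmol/kg

α₁ = 1 / (1 + [H⁺]/K1 + K2/[H⁺]) = 1 / (1 + 10^-1.59 + 10^-1.48)
   = 1 / (1 + 0.025704 + 0.033113) = 1/1.0588 = 0.9445
[HCO3⁻] = α₁ × DIC = 0.9445 × 2.30 = 2.17 mmol/kg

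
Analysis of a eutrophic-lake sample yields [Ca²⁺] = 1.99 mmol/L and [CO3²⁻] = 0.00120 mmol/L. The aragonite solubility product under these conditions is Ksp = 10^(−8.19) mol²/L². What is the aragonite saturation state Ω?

Ksp = 10^(−8.19) = 6.457×10^-9
Ω = [Ca²⁺][CO3²⁻]/Ksp = (1.99×10^-3)(0.00120×10^-3) / 6.457×10^-9 = 0.370

Ω = 0.370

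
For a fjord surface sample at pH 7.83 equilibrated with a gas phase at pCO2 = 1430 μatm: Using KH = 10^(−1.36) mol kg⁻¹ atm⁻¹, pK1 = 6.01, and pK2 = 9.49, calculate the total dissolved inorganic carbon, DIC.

[CO2*] = KH · pCO2 = 10^(−1.36) × 1430×10^-6 = 6.242×10^-5 mol/kg
α₀ = 1/(1 + K1/[H⁺] + K1K2/[H⁺]²) = 1/(1 + 10^+1.82 + 10^+0.16) = 0.01460
DIC = [CO2*]/α₀ = 6.242×10^-5 / 0.01460 = 4.28 mmol/kg

DIC = 4.28 mmol/kg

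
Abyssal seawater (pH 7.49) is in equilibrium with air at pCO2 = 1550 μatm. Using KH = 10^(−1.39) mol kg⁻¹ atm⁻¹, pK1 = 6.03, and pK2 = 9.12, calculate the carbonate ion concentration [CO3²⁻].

[CO2*] = KH · pCO2 = 10^(−1.39) × 1550×10^-6 = 6.314×10^-5 mol/kg
α₀ = 1/(1 + K1/[H⁺] + K1K2/[H⁺]²) = 1/(1 + 10^+1.46 + 10^-0.17) = 0.03277
DIC = [CO2*]/α₀ = 6.314×10^-5 / 0.03277 = 1.927 mmol/kg
[CO3²⁻] = α₂·DIC; α₂ = 0.02215, so [CO3²⁻] = 0.02215 × 1.927 = 0.0427 mmol/kg

[CO3²⁻] = 0.0427 mmol/kg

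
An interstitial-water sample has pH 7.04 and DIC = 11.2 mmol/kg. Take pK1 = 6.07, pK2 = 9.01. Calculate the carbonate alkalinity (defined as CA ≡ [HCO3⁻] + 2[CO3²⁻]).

CA = [HCO3⁻] + 2[CO3²⁻] = (α₁ + 2α₂)·DIC
At pH 7.04: [H⁺]/K1 = 10^-0.97 = 0.10715, K2/[H⁺] = 10^-1.97 = 0.010715
α₁ = 1/(1 + 0.10715 + 0.010715) = 1/1.1179 = 0.8946; α₂ = α₁·K2/[H⁺] = 0.009585
α₁ + 2α₂ = 0.9137
CA = 0.9137 × 11.2 = 10.2 mmol/kg

CA = 10.2 mmol/kg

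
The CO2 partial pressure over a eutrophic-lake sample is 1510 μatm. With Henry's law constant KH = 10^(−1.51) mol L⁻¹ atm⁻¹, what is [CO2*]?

KH = 10^(−1.51) = 3.090×10^-2 mol L⁻¹ atm⁻¹
[CO2*] = KH · pCO2 = 3.090×10^-2 × 1510×10^-6 atm = 4.67×10^-5 mol/L

[CO2*] = 46.7 μmol/L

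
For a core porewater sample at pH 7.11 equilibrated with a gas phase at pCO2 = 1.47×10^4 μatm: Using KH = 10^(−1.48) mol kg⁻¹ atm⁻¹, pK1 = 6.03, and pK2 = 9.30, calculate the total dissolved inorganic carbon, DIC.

[CO2*] = KH · pCO2 = 10^(−1.48) × 1.47×10^4×10^-6 = 4.868×10^-4 mol/kg
α₀ = 1/(1 + K1/[H⁺] + K1K2/[H⁺]²) = 1/(1 + 10^+1.08 + 10^-1.11) = 0.07633
DIC = [CO2*]/α₀ = 4.868×10^-4 / 0.07633 = 6.38 mmol/kg

DIC = 6.38 mmol/kg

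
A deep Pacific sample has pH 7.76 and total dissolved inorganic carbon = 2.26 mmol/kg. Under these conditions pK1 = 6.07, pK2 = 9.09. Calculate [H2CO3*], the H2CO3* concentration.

α₀ = 1 / (1 + K1/[H⁺] + K1K2/[H⁺]²) = 1 / (1 + 10^+1.69 + 10^+0.36)
   = 1 / (1 + 48.978 + 2.2909) = 1/52.269 = 0.01913
[CO2*] = α₀ × DIC = 0.01913 × 2.26 = 0.0432 mmol/kg

[CO2*] = 0.0432 mmol/kg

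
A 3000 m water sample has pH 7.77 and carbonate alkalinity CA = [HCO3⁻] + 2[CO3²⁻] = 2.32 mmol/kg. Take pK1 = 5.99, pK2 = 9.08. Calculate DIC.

CA = [HCO3⁻] + 2[CO3²⁻] = (α₁ + 2α₂)·DIC
At pH 7.77: [H⁺]/K1 = 10^-1.78 = 0.016596, K2/[H⁺] = 10^-1.31 = 0.048978
α₁ = 1/(1 + 0.016596 + 0.048978) = 1/1.0656 = 0.9385; α₂ = α₁·K2/[H⁺] = 0.04596
α₁ + 2α₂ = 1.0304
DIC = CA / (α₁ + 2α₂) = 2.32 / 1.0304 = 2.25 mmol/kg

DIC = 2.25 mmol/kg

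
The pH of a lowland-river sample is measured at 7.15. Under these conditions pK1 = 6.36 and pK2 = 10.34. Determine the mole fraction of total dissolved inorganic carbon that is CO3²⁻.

α₂ = 1 / (1 + [H⁺]/K2 + [H⁺]²/(K1K2)) = 1 / (1 + 10^+3.19 + 10^+2.40)
   = 1 / (1 + 1548.8 + 251.19) = 1/1801.0 = 0.0005552

α₂ = 0.000555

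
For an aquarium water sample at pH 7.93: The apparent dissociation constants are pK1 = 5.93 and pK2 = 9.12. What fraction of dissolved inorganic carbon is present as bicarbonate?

α₁ = 1 / (1 + [H⁺]/K1 + K2/[H⁺]) = 1 / (1 + 10^-2.00 + 10^-1.19)
   = 1 / (1 + 0.010000 + 0.064565) = 1/1.0746 = 0.9306

α₁ = 0.931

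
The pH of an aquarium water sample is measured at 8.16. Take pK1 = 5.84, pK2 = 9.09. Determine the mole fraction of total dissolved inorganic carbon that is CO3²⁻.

α₂ = 1 / (1 + [H⁺]/K2 + [H⁺]²/(K1K2)) = 1 / (1 + 10^+0.93 + 10^-1.39)
   = 1 / (1 + 8.5114 + 0.040738) = 1/9.5521 = 0.1047

α₂ = 0.105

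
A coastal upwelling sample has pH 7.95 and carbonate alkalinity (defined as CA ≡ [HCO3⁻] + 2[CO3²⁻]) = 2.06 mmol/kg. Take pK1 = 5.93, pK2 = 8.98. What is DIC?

DIC = 1.91 mmol/kg

CA = [HCO3⁻] + 2[CO3²⁻] = (α₁ + 2α₂)·DIC
At pH 7.95: [H⁺]/K1 = 10^-2.02 = 0.0095499, K2/[H⁺] = 10^-1.03 = 0.093325
α₁ = 1/(1 + 0.0095499 + 0.093325) = 1/1.1029 = 0.9067; α₂ = α₁·K2/[H⁺] = 0.08462
α₁ + 2α₂ = 1.0760
DIC = CA / (α₁ + 2α₂) = 2.06 / 1.0760 = 1.91 mmol/kg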